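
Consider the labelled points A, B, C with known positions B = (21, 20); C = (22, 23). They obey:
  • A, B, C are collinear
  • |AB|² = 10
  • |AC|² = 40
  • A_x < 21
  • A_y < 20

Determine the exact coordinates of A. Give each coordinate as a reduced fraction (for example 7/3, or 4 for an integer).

A = (20, 17)

1. A_x = 20  [[A, B, C are collinear ⇒ -3x+1y+43=0] ∩ [|A−(21, 20)|²=10]]
2. A_y = 17  [[A, B, C are collinear ⇒ -3x+1y+43=0] ∩ [|A−(21, 20)|²=10]]
   so A = (20, 17)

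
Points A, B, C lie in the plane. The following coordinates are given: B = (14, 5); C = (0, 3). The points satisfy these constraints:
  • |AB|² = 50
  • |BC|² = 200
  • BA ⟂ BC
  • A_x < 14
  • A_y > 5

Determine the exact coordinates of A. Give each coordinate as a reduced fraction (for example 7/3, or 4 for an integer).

1. A_x = 13  [[BA ⟂ BC ⇒ -14x-2y+206=0] ∩ [|A−(14, 5)|²=50]]
2. A_y = 12  [[BA ⟂ BC ⇒ -14x-2y+206=0] ∩ [|A−(14, 5)|²=50]]
   so A = (13, 12)

A = (13, 12)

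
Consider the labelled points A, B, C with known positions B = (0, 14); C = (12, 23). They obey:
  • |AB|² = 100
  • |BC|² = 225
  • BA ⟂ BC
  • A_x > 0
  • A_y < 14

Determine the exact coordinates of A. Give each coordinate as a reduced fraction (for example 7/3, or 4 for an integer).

A = (6, 6)

1. A_x = 6  [[BA ⟂ BC ⇒ 12x+9y-126=0] ∩ [|A−(0, 14)|²=100]]
2. A_y = 6  [[BA ⟂ BC ⇒ 12x+9y-126=0] ∩ [|A−(0, 14)|²=100]]
   so A = (6, 6)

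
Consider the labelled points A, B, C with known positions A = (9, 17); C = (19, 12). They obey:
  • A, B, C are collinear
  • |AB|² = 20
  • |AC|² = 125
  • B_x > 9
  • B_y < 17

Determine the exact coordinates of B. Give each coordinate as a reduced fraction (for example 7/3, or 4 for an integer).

B = (13, 15)

1. B_x = 13  [[A, B, C are collinear ⇒ -5x-10y+215=0] ∩ [|B−(9, 17)|²=20]]
2. B_y = 15  [[A, B, C are collinear ⇒ -5x-10y+215=0] ∩ [|B−(9, 17)|²=20]]
   so B = (13, 15)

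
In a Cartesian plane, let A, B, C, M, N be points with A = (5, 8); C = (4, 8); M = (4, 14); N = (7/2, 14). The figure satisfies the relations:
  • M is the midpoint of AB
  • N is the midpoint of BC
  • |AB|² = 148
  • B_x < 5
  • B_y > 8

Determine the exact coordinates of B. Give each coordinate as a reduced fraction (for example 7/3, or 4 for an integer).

1. B_x = 3  [B = 2·M−A = 2·(4, 14)−(5, 8)]
2. B_y = 20  [B = 2·M−A = 2·(4, 14)−(5, 8)]
   so B = (3, 20)

B = (3, 20)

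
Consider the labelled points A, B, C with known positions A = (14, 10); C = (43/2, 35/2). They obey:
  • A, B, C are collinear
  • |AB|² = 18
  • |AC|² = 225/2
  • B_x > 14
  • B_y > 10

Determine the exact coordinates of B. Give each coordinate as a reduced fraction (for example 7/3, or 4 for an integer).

B = (17, 13)

1. B_x = 17  [[A, B, C are collinear ⇒ 15/2x-15/2y-30=0] ∩ [|B−(14, 10)|²=18]]
2. B_y = 13  [[A, B, C are collinear ⇒ 15/2x-15/2y-30=0] ∩ [|B−(14, 10)|²=18]]
   so B = (17, 13)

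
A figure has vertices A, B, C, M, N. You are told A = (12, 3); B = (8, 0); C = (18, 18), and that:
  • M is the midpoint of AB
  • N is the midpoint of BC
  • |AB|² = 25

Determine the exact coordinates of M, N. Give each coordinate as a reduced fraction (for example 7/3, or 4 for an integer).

1. M_x = 10  [2·M = A+B = (12, 3)+(8, 0)]
2. M_y = 3/2  [2·M = A+B = (12, 3)+(8, 0)]
   so M = (10, 3/2)
3. N_x = 13  [2·N = B+C = (8, 0)+(18, 18)]
4. N_y = 9  [2·N = B+C = (8, 0)+(18, 18)]
   so N = (13, 9)

M = (10, 3/2)
N = (13, 9)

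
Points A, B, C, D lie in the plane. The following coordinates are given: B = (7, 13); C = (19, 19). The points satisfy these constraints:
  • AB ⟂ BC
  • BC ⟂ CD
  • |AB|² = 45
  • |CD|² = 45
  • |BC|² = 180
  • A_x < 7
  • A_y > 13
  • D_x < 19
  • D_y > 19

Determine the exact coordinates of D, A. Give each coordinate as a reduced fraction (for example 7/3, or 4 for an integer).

1. D_x = 16  [[BC ⟂ CD ⇒ 12x+6y-342=0] ∩ [|D−(19, 19)|²=45]]
2. D_y = 25  [[BC ⟂ CD ⇒ 12x+6y-342=0] ∩ [|D−(19, 19)|²=45]]
   so D = (16, 25)
3. A_x = 4  [[AB ⟂ BC ⇒ -12x-6y+162=0] ∩ [|A−(7, 13)|²=45]]
4. A_y = 19  [[AB ⟂ BC ⇒ -12x-6y+162=0] ∩ [|A−(7, 13)|²=45]]
   so A = (4, 19)

D = (16, 25)
A = (4, 19)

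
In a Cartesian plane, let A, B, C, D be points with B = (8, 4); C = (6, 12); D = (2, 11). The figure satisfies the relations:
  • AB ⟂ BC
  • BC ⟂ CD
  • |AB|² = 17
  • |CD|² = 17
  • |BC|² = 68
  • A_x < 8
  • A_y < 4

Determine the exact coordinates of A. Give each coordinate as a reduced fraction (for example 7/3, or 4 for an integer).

A = (4, 3)

1. A_x = 4  [[AB ⟂ BC ⇒ 2x-8y+16=0] ∩ [|A−(8, 4)|²=17]]
2. A_y = 3  [[AB ⟂ BC ⇒ 2x-8y+16=0] ∩ [|A−(8, 4)|²=17]]
   so A = (4, 3)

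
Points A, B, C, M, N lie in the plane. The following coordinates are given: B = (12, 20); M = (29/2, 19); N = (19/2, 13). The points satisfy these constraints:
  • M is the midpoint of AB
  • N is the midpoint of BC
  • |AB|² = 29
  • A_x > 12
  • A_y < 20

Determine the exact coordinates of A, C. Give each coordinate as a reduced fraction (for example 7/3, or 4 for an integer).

1. A_x = 17  [A = 2·M−B = 2·(29/2, 19)−(12, 20)]
2. A_y = 18  [A = 2·M−B = 2·(29/2, 19)−(12, 20)]
   so A = (17, 18)
3. C_x = 7  [C = 2·N−B = 2·(19/2, 13)−(12, 20)]
4. C_y = 6  [C = 2·N−B = 2·(19/2, 13)−(12, 20)]
   so C = (7, 6)

A = (17, 18)
C = (7, 6)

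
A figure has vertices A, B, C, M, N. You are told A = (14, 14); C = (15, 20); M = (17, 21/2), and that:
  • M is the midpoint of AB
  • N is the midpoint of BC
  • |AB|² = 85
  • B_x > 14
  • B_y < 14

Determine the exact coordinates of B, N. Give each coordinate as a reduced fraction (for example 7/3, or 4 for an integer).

B = (20, 7)
N = (35/2, 27/2)

1. B_x = 20  [B = 2·M−A = 2·(17, 21/2)−(14, 14)]
2. B_y = 7  [B = 2·M−A = 2·(17, 21/2)−(14, 14)]
   so B = (20, 7)
3. N_x = 35/2  [2·N = B+C = (20, 7)+(15, 20)]
4. N_y = 27/2  [2·N = B+C = (20, 7)+(15, 20)]
   so N = (35/2, 27/2)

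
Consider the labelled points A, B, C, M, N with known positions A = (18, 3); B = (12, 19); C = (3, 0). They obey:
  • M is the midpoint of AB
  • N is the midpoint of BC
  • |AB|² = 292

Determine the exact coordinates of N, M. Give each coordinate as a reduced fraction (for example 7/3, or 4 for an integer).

N = (15/2, 19/2)
M = (15, 11)

1. M_x = 15  [2·M = A+B = (18, 3)+(12, 19)]
2. M_y = 11  [2·M = A+B = (18, 3)+(12, 19)]
   so M = (15, 11)
3. N_x = 15/2  [2·N = B+C = (12, 19)+(3, 0)]
4. N_y = 19/2  [2·N = B+C = (12, 19)+(3, 0)]
   so N = (15/2, 19/2)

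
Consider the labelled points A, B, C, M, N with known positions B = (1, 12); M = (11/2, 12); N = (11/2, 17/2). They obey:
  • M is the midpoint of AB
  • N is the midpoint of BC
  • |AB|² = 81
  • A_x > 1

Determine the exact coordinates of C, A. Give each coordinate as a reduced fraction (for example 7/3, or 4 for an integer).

C = (10, 5)
A = (10, 12)

1. A_x = 10  [A = 2·M−B = 2·(11/2, 12)−(1, 12)]
2. A_y = 12  [A = 2·M−B = 2·(11/2, 12)−(1, 12)]
   so A = (10, 12)
3. C_x = 10  [C = 2·N−B = 2·(11/2, 17/2)−(1, 12)]
4. C_y = 5  [C = 2·N−B = 2·(11/2, 17/2)−(1, 12)]
   so C = (10, 5)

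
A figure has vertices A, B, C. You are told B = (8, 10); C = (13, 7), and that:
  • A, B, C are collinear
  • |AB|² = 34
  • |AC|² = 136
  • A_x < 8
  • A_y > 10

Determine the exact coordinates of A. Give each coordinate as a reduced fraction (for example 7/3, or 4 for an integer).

A = (3, 13)

1. A_x = 3  [[A, B, C are collinear ⇒ 3x+5y-74=0] ∩ [|A−(8, 10)|²=34]]
2. A_y = 13  [[A, B, C are collinear ⇒ 3x+5y-74=0] ∩ [|A−(8, 10)|²=34]]
   so A = (3, 13)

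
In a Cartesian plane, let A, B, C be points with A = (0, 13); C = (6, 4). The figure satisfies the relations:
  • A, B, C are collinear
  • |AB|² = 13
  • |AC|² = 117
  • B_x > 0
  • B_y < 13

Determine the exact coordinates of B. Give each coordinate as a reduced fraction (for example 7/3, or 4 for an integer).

1. B_x = 2  [[A, B, C are collinear ⇒ -9x-6y+78=0] ∩ [|B−(0, 13)|²=13]]
2. B_y = 10  [[A, B, C are collinear ⇒ -9x-6y+78=0] ∩ [|B−(0, 13)|²=13]]
   so B = (2, 10)

B = (2, 10)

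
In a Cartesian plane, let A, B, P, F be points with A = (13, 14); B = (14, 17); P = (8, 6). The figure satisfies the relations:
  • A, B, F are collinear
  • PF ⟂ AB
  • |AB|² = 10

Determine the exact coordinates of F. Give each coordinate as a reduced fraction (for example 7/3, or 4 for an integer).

F = (101/10, 53/10)

1. F_x = 101/10  [[A, B, F are collinear ⇒ -3x+1y+25=0] ∩ [PF ⟂ AB ⇒ 1x+3y-26=0]]
2. F_y = 53/10  [[A, B, F are collinear ⇒ -3x+1y+25=0] ∩ [PF ⟂ AB ⇒ 1x+3y-26=0]]
   so F = (101/10, 53/10)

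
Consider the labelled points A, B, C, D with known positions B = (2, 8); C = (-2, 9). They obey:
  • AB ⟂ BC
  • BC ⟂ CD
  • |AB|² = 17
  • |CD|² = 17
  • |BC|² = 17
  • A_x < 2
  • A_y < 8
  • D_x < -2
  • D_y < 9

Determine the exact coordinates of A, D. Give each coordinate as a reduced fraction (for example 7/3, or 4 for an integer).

A = (1, 4)
D = (-3, 5)

1. A_x = 1  [[AB ⟂ BC ⇒ 4x-1y=0] ∩ [|A−(2, 8)|²=17]]
2. A_y = 4  [[AB ⟂ BC ⇒ 4x-1y=0] ∩ [|A−(2, 8)|²=17]]
   so A = (1, 4)
3. D_x = -3  [[BC ⟂ CD ⇒ -4x+1y-17=0] ∩ [|D−(-2, 9)|²=17]]
4. D_y = 5  [[BC ⟂ CD ⇒ -4x+1y-17=0] ∩ [|D−(-2, 9)|²=17]]
   so D = (-3, 5)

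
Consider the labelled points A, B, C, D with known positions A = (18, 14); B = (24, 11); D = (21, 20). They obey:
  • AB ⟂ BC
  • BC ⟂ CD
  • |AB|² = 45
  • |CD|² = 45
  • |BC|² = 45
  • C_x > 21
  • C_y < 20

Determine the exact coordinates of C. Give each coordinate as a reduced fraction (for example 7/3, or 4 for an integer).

C = (27, 17)

1. C_x = 27  [[AB ⟂ BC ⇒ 6x-3y-111=0] ∩ [|C−(21, 20)|²=45]]
2. C_y = 17  [[AB ⟂ BC ⇒ 6x-3y-111=0] ∩ [|C−(21, 20)|²=45]]
   so C = (27, 17)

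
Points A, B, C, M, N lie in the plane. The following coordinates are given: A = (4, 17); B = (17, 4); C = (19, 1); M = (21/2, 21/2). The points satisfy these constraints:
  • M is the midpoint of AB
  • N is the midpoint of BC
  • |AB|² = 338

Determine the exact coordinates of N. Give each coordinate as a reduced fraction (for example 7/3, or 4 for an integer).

N = (18, 5/2)

1. N_x = 18  [2·N = B+C = (17, 4)+(19, 1)]
2. N_y = 5/2  [2·N = B+C = (17, 4)+(19, 1)]
   so N = (18, 5/2)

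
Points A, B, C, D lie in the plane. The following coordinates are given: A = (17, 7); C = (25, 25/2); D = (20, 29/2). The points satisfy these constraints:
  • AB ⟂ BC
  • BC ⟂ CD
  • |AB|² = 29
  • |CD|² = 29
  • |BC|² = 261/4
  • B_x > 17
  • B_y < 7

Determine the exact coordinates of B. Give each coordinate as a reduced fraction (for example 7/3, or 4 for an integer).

1. B_x = 22  [[BC ⟂ CD ⇒ 5x-2y-100=0] ∩ [|B−(17, 7)|²=29]]
2. B_y = 5  [[BC ⟂ CD ⇒ 5x-2y-100=0] ∩ [|B−(17, 7)|²=29]]
   so B = (22, 5)

B = (22, 5)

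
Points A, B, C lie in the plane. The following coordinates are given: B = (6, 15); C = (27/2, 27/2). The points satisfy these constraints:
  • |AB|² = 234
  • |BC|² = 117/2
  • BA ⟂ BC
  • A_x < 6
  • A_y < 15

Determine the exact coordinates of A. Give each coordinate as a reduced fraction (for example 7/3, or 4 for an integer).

1. A_x = 3  [[BA ⟂ BC ⇒ 15/2x-3/2y-45/2=0] ∩ [|A−(6, 15)|²=234]]
2. A_y = 0  [[BA ⟂ BC ⇒ 15/2x-3/2y-45/2=0] ∩ [|A−(6, 15)|²=234]]
   so A = (3, 0)

A = (3, 0)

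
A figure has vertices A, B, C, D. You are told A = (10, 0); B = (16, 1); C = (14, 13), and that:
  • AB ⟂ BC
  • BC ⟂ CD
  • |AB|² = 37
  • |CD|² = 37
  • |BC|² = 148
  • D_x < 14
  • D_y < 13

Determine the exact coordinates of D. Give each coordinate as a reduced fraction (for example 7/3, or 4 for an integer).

D = (8, 12)

1. D_x = 8  [[BC ⟂ CD ⇒ -2x+12y-128=0] ∩ [|D−(14, 13)|²=37]]
2. D_y = 12  [[BC ⟂ CD ⇒ -2x+12y-128=0] ∩ [|D−(14, 13)|²=37]]
   so D = (8, 12)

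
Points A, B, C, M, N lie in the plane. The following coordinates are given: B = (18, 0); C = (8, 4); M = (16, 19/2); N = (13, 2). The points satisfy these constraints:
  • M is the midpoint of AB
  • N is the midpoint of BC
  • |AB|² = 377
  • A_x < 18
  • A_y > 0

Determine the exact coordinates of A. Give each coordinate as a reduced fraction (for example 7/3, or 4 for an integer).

A = (14, 19)

1. A_x = 14  [A = 2·M−B = 2·(16, 19/2)−(18, 0)]
2. A_y = 19  [A = 2·M−B = 2·(16, 19/2)−(18, 0)]
   so A = (14, 19)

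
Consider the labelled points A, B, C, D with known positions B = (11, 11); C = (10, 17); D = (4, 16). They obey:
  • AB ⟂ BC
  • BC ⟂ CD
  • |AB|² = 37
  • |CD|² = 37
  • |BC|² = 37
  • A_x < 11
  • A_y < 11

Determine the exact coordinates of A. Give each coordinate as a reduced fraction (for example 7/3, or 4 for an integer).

1. A_x = 5  [[AB ⟂ BC ⇒ 1x-6y+55=0] ∩ [|A−(11, 11)|²=37]]
2. A_y = 10  [[AB ⟂ BC ⇒ 1x-6y+55=0] ∩ [|A−(11, 11)|²=37]]
   so A = (5, 10)

A = (5, 10)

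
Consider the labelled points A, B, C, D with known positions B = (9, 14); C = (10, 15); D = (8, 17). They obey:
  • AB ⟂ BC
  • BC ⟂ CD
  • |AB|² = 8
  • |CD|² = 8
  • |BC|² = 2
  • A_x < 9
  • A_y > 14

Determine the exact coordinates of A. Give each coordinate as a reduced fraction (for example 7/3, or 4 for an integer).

1. A_x = 7  [[AB ⟂ BC ⇒ -1x-1y+23=0] ∩ [|A−(9, 14)|²=8]]
2. A_y = 16  [[AB ⟂ BC ⇒ -1x-1y+23=0] ∩ [|A−(9, 14)|²=8]]
   so A = (7, 16)

A = (7, 16)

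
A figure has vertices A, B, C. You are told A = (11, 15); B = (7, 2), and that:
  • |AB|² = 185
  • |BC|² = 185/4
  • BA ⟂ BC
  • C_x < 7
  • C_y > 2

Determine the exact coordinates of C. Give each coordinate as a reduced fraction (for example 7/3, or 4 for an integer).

C = (1/2, 4)

1. C_x = 1/2  [[BA ⟂ BC ⇒ 4x+13y-54=0] ∩ [|C−(7, 2)|²=185/4]]
2. C_y = 4  [[BA ⟂ BC ⇒ 4x+13y-54=0] ∩ [|C−(7, 2)|²=185/4]]
   so C = (1/2, 4)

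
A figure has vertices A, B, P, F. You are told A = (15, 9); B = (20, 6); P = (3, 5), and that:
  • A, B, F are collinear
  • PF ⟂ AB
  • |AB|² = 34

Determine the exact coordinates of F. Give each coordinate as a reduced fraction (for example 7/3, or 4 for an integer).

1. F_x = 135/17  [[A, B, F are collinear ⇒ 3x+5y-90=0] ∩ [PF ⟂ AB ⇒ 5x-3y=0]]
2. F_y = 225/17  [[A, B, F are collinear ⇒ 3x+5y-90=0] ∩ [PF ⟂ AB ⇒ 5x-3y=0]]
   so F = (135/17, 225/17)

F = (135/17, 225/17)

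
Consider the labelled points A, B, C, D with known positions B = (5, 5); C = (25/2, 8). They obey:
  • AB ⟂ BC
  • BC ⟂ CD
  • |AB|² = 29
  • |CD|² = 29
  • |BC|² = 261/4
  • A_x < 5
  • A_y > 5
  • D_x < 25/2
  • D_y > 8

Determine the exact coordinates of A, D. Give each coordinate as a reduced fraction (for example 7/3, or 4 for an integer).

A = (3, 10)
D = (21/2, 13)

1. A_x = 3  [[AB ⟂ BC ⇒ -15/2x-3y+105/2=0] ∩ [|A−(5, 5)|²=29]]
2. A_y = 10  [[AB ⟂ BC ⇒ -15/2x-3y+105/2=0] ∩ [|A−(5, 5)|²=29]]
   so A = (3, 10)
3. D_x = 21/2  [[BC ⟂ CD ⇒ 15/2x+3y-471/4=0] ∩ [|D−(25/2, 8)|²=29]]
4. D_y = 13  [[BC ⟂ CD ⇒ 15/2x+3y-471/4=0] ∩ [|D−(25/2, 8)|²=29]]
   so D = (21/2, 13)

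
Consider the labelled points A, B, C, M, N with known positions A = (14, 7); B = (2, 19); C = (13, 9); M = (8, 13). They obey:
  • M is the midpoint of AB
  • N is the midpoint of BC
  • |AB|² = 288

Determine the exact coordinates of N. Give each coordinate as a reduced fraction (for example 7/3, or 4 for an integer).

N = (15/2, 14)

1. N_x = 15/2  [2·N = B+C = (2, 19)+(13, 9)]
2. N_y = 14  [2·N = B+C = (2, 19)+(13, 9)]
   so N = (15/2, 14)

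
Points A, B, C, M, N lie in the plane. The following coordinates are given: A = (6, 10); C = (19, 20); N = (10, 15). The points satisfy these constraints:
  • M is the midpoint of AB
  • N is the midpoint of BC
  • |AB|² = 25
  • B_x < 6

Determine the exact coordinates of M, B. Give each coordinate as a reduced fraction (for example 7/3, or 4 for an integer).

M = (7/2, 10)
B = (1, 10)

1. B_x = 1  [B = 2·N−C = 2·(10, 15)−(19, 20)]
2. B_y = 10  [B = 2·N−C = 2·(10, 15)−(19, 20)]
   so B = (1, 10)
3. M_x = 7/2  [2·M = A+B = (6, 10)+(1, 10)]
4. M_y = 10  [2·M = A+B = (6, 10)+(1, 10)]
   so M = (7/2, 10)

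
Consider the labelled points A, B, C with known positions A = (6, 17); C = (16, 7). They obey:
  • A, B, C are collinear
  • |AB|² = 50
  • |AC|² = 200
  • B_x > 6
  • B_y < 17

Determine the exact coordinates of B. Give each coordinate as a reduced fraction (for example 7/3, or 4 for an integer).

1. B_x = 11  [[A, B, C are collinear ⇒ -10x-10y+230=0] ∩ [|B−(6, 17)|²=50]]
2. B_y = 12  [[A, B, C are collinear ⇒ -10x-10y+230=0] ∩ [|B−(6, 17)|²=50]]
   so B = (11, 12)

B = (11, 12)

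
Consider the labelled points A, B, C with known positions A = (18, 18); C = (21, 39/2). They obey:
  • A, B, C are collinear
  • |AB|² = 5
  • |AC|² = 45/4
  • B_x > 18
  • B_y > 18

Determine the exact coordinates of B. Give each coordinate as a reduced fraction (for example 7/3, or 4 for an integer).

B = (20, 19)

1. B_x = 20  [[A, B, C are collinear ⇒ 3/2x-3y+27=0] ∩ [|B−(18, 18)|²=5]]
2. B_y = 19  [[A, B, C are collinear ⇒ 3/2x-3y+27=0] ∩ [|B−(18, 18)|²=5]]
   so B = (20, 19)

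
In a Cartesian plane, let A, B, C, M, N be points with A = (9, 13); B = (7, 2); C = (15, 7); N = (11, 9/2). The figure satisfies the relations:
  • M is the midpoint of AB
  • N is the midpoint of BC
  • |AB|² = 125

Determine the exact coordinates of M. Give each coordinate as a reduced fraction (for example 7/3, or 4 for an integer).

1. M_x = 8  [2·M = A+B = (9, 13)+(7, 2)]
2. M_y = 15/2  [2·M = A+B = (9, 13)+(7, 2)]
   so M = (8, 15/2)

M = (8, 15/2)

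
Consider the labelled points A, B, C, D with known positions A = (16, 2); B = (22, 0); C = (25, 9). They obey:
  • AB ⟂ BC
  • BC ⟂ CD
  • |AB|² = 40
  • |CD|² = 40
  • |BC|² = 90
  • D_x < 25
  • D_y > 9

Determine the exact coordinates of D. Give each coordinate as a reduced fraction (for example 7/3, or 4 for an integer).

1. D_x = 19  [[BC ⟂ CD ⇒ 3x+9y-156=0] ∩ [|D−(25, 9)|²=40]]
2. D_y = 11  [[BC ⟂ CD ⇒ 3x+9y-156=0] ∩ [|D−(25, 9)|²=40]]
   so D = (19, 11)

D = (19, 11)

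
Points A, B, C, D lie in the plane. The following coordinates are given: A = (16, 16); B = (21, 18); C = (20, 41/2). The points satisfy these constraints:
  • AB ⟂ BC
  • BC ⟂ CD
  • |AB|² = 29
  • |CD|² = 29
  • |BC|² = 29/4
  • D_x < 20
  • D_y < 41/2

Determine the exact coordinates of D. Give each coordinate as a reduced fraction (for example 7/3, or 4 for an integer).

1. D_x = 15  [[BC ⟂ CD ⇒ -1x+5/2y-125/4=0] ∩ [|D−(20, 41/2)|²=29]]
2. D_y = 37/2  [[BC ⟂ CD ⇒ -1x+5/2y-125/4=0] ∩ [|D−(20, 41/2)|²=29]]
   so D = (15, 37/2)

D = (15, 37/2)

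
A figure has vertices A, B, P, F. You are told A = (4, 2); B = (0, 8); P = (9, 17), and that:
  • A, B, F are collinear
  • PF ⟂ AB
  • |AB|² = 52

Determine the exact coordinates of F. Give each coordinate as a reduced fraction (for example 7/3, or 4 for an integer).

F = (-18/13, 131/13)

1. F_x = -18/13  [[A, B, F are collinear ⇒ -6x-4y+32=0] ∩ [PF ⟂ AB ⇒ -4x+6y-66=0]]
2. F_y = 131/13  [[A, B, F are collinear ⇒ -6x-4y+32=0] ∩ [PF ⟂ AB ⇒ -4x+6y-66=0]]
   so F = (-18/13, 131/13)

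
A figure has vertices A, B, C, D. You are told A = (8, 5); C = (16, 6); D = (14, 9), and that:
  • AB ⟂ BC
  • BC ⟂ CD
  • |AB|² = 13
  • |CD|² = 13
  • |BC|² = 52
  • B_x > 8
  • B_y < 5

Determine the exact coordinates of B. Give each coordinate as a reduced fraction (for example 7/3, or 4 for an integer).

1. B_x = 10  [[BC ⟂ CD ⇒ 2x-3y-14=0] ∩ [|B−(8, 5)|²=13]]
2. B_y = 2  [[BC ⟂ CD ⇒ 2x-3y-14=0] ∩ [|B−(8, 5)|²=13]]
   so B = (10, 2)

B = (10, 2)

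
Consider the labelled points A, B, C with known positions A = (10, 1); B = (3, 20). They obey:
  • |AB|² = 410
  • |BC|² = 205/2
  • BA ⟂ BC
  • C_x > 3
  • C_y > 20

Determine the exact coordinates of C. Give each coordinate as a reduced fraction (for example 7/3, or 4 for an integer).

1. C_x = 25/2  [[BA ⟂ BC ⇒ 7x-19y+359=0] ∩ [|C−(3, 20)|²=205/2]]
2. C_y = 47/2  [[BA ⟂ BC ⇒ 7x-19y+359=0] ∩ [|C−(3, 20)|²=205/2]]
   so C = (25/2, 47/2)

C = (25/2, 47/2)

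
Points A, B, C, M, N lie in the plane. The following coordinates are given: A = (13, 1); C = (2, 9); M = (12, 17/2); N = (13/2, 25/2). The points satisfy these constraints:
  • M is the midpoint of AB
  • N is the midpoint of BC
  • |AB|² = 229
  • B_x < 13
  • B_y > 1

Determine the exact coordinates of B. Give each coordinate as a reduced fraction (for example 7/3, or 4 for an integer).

1. B_x = 11  [B = 2·M−A = 2·(12, 17/2)−(13, 1)]
2. B_y = 16  [B = 2·M−A = 2·(12, 17/2)−(13, 1)]
   so B = (11, 16)

B = (11, 16)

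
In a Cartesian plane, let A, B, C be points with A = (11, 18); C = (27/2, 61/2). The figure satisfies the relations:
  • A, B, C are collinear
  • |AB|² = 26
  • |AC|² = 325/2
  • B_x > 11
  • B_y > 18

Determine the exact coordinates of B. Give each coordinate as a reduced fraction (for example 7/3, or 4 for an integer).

B = (12, 23)

1. B_x = 12  [[A, B, C are collinear ⇒ 25/2x-5/2y-185/2=0] ∩ [|B−(11, 18)|²=26]]
2. B_y = 23  [[A, B, C are collinear ⇒ 25/2x-5/2y-185/2=0] ∩ [|B−(11, 18)|²=26]]
   so B = (12, 23)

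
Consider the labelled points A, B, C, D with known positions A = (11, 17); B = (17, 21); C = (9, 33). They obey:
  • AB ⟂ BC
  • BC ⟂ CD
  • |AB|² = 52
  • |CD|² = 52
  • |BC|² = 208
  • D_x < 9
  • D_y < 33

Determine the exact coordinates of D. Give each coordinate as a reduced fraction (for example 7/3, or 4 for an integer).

D = (3, 29)

1. D_x = 3  [[BC ⟂ CD ⇒ -8x+12y-324=0] ∩ [|D−(9, 33)|²=52]]
2. D_y = 29  [[BC ⟂ CD ⇒ -8x+12y-324=0] ∩ [|D−(9, 33)|²=52]]
   so D = (3, 29)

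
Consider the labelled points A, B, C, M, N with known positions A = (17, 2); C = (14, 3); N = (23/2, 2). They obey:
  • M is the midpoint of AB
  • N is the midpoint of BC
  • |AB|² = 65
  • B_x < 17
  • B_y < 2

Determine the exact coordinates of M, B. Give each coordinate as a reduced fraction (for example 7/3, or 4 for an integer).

1. B_x = 9  [B = 2·N−C = 2·(23/2, 2)−(14, 3)]
2. B_y = 1  [B = 2·N−C = 2·(23/2, 2)−(14, 3)]
   so B = (9, 1)
3. M_x = 13  [2·M = A+B = (17, 2)+(9, 1)]
4. M_y = 3/2  [2·M = A+B = (17, 2)+(9, 1)]
   so M = (13, 3/2)

M = (13, 3/2)
B = (9, 1)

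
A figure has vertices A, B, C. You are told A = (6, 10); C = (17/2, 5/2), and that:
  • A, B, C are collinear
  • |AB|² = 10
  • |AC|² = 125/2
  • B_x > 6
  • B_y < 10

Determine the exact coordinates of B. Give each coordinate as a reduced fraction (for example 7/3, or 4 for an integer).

1. B_x = 7  [[A, B, C are collinear ⇒ -15/2x-5/2y+70=0] ∩ [|B−(6, 10)|²=10]]
2. B_y = 7  [[A, B, C are collinear ⇒ -15/2x-5/2y+70=0] ∩ [|B−(6, 10)|²=10]]
   so B = (7, 7)

B = (7, 7)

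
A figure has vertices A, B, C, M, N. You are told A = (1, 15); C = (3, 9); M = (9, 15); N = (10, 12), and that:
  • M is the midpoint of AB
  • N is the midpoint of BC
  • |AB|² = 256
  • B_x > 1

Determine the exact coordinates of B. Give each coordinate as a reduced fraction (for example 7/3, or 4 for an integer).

B = (17, 15)

1. B_x = 17  [B = 2·M−A = 2·(9, 15)−(1, 15)]
2. B_y = 15  [B = 2·M−A = 2·(9, 15)−(1, 15)]
   so B = (17, 15)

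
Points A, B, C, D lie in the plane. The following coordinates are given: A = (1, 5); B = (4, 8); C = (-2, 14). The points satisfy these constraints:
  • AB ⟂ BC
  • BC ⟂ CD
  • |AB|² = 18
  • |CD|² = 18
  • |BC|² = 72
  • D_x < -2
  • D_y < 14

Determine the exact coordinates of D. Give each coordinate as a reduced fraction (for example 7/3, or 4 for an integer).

1. D_x = -5  [[BC ⟂ CD ⇒ -6x+6y-96=0] ∩ [|D−(-2, 14)|²=18]]
2. D_y = 11  [[BC ⟂ CD ⇒ -6x+6y-96=0] ∩ [|D−(-2, 14)|²=18]]
   so D = (-5, 11)

D = (-5, 11)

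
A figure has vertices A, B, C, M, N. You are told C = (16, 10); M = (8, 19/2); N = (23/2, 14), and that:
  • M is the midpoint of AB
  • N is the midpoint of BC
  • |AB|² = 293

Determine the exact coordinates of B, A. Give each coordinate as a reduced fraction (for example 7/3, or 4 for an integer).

1. B_x = 7  [B = 2·N−C = 2·(23/2, 14)−(16, 10)]
2. B_y = 18  [B = 2·N−C = 2·(23/2, 14)−(16, 10)]
   so B = (7, 18)
3. A_x = 9  [A = 2·M−B = 2·(8, 19/2)−(7, 18)]
4. A_y = 1  [A = 2·M−B = 2·(8, 19/2)−(7, 18)]
   so A = (9, 1)

B = (7, 18)
A = (9, 1)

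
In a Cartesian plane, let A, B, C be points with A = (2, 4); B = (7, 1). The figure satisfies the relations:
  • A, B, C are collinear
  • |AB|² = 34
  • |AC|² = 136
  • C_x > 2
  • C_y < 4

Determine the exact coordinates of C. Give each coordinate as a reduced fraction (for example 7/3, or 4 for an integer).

1. C_x = 12  [[A, B, C are collinear ⇒ 3x+5y-26=0] ∩ [|C−(2, 4)|²=136]]
2. C_y = -2  [[A, B, C are collinear ⇒ 3x+5y-26=0] ∩ [|C−(2, 4)|²=136]]
   so C = (12, -2)

C = (12, -2)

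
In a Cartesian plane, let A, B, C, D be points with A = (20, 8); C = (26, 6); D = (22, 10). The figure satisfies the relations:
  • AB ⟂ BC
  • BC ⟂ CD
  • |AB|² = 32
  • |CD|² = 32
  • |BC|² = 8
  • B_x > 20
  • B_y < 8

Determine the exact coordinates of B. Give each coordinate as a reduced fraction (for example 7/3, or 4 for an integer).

B = (24, 4)

1. B_x = 24  [[BC ⟂ CD ⇒ 4x-4y-80=0] ∩ [|B−(20, 8)|²=32]]
2. B_y = 4  [[BC ⟂ CD ⇒ 4x-4y-80=0] ∩ [|B−(20, 8)|²=32]]
   so B = (24, 4)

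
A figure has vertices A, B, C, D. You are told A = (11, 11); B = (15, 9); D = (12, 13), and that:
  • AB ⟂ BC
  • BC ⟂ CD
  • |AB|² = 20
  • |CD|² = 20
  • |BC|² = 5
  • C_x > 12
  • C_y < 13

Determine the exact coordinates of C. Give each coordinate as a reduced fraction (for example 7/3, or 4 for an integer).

C = (16, 11)

1. C_x = 16  [[AB ⟂ BC ⇒ 4x-2y-42=0] ∩ [|C−(12, 13)|²=20]]
2. C_y = 11  [[AB ⟂ BC ⇒ 4x-2y-42=0] ∩ [|C−(12, 13)|²=20]]
   so C = (16, 11)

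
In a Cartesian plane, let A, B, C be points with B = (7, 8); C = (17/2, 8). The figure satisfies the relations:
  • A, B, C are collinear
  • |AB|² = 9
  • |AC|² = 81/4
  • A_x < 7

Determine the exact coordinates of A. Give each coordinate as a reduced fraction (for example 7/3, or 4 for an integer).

A = (4, 8)

1. A_x = 4  [[A, B, C are collinear ⇒ 3/2y-12=0] ∩ [|A−(7, 8)|²=9]]
2. A_y = 8  [[A, B, C are collinear ⇒ 3/2y-12=0] ∩ [|A−(7, 8)|²=9]]
   so A = (4, 8)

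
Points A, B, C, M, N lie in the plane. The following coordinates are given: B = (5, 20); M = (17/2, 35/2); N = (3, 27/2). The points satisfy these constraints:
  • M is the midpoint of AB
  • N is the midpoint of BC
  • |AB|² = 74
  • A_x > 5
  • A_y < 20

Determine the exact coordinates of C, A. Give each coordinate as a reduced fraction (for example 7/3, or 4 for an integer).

C = (1, 7)
A = (12, 15)

1. A_x = 12  [A = 2·M−B = 2·(17/2, 35/2)−(5, 20)]
2. A_y = 15  [A = 2·M−B = 2·(17/2, 35/2)−(5, 20)]
   so A = (12, 15)
3. C_x = 1  [C = 2·N−B = 2·(3, 27/2)−(5, 20)]
4. C_y = 7  [C = 2·N−B = 2·(3, 27/2)−(5, 20)]
   so C = (1, 7)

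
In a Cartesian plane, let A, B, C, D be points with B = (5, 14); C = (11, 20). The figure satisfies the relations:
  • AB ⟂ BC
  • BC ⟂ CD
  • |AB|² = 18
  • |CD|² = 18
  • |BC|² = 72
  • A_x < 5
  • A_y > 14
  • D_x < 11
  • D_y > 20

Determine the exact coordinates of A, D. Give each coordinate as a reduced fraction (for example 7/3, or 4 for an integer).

1. A_x = 2  [[AB ⟂ BC ⇒ -6x-6y+114=0] ∩ [|A−(5, 14)|²=18]]
2. A_y = 17  [[AB ⟂ BC ⇒ -6x-6y+114=0] ∩ [|A−(5, 14)|²=18]]
   so A = (2, 17)
3. D_x = 8  [[BC ⟂ CD ⇒ 6x+6y-186=0] ∩ [|D−(11, 20)|²=18]]
4. D_y = 23  [[BC ⟂ CD ⇒ 6x+6y-186=0] ∩ [|D−(11, 20)|²=18]]
   so D = (8, 23)

A = (2, 17)
D = (8, 23)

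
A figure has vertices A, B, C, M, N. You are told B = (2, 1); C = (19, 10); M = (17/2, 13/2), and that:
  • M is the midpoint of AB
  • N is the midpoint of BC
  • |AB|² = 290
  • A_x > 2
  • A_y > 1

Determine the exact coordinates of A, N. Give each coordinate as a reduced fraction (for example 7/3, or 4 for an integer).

A = (15, 12)
N = (21/2, 11/2)

1. A_x = 15  [A = 2·M−B = 2·(17/2, 13/2)−(2, 1)]
2. A_y = 12  [A = 2·M−B = 2·(17/2, 13/2)−(2, 1)]
   so A = (15, 12)
3. N_x = 21/2  [2·N = B+C = (2, 1)+(19, 10)]
4. N_y = 11/2  [2·N = B+C = (2, 1)+(19, 10)]
   so N = (21/2, 11/2)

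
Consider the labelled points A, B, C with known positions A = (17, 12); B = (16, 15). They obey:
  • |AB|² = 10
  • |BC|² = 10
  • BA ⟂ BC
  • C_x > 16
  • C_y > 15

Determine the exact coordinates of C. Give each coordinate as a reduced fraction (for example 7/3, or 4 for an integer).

1. C_x = 19  [[BA ⟂ BC ⇒ 1x-3y+29=0] ∩ [|C−(16, 15)|²=10]]
2. C_y = 16  [[BA ⟂ BC ⇒ 1x-3y+29=0] ∩ [|C−(16, 15)|²=10]]
   so C = (19, 16)

C = (19, 16)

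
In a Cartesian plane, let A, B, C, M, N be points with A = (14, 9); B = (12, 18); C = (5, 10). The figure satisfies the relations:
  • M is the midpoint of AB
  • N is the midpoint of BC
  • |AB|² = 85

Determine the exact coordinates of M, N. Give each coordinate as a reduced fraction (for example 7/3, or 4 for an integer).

M = (13, 27/2)
N = (17/2, 14)

1. M_x = 13  [2·M = A+B = (14, 9)+(12, 18)]
2. M_y = 27/2  [2·M = A+B = (14, 9)+(12, 18)]
   so M = (13, 27/2)
3. N_x = 17/2  [2·N = B+C = (12, 18)+(5, 10)]
4. N_y = 14  [2·N = B+C = (12, 18)+(5, 10)]
   so N = (17/2, 14)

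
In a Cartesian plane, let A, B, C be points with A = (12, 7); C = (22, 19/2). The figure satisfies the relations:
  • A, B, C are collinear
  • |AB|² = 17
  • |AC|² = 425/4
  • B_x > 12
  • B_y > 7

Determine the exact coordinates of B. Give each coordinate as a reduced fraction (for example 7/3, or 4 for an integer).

1. B_x = 16  [[A, B, C are collinear ⇒ 5/2x-10y+40=0] ∩ [|B−(12, 7)|²=17]]
2. B_y = 8  [[A, B, C are collinear ⇒ 5/2x-10y+40=0] ∩ [|B−(12, 7)|²=17]]
   so B = (16, 8)

B = (16, 8)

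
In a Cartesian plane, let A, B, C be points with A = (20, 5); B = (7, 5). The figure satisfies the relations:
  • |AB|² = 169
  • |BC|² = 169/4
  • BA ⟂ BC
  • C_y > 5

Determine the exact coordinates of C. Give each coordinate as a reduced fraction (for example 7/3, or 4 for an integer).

1. C_x = 7  [[BA ⟂ BC ⇒ 13x-91=0] ∩ [|C−(7, 5)|²=169/4]]
2. C_y = 23/2  [[BA ⟂ BC ⇒ 13x-91=0] ∩ [|C−(7, 5)|²=169/4]]
   so C = (7, 23/2)

C = (7, 23/2)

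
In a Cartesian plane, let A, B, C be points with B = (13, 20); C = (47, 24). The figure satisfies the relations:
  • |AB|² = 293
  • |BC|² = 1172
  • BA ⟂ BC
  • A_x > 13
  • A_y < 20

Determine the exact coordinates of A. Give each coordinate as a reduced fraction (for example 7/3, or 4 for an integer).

1. A_x = 15  [[BA ⟂ BC ⇒ 34x+4y-522=0] ∩ [|A−(13, 20)|²=293]]
2. A_y = 3  [[BA ⟂ BC ⇒ 34x+4y-522=0] ∩ [|A−(13, 20)|²=293]]
   so A = (15, 3)

A = (15, 3)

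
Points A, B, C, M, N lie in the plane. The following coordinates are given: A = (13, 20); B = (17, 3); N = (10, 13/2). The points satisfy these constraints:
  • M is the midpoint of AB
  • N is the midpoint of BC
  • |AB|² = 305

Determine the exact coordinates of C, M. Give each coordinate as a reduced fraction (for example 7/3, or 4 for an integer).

1. M_x = 15  [2·M = A+B = (13, 20)+(17, 3)]
2. M_y = 23/2  [2·M = A+B = (13, 20)+(17, 3)]
   so M = (15, 23/2)
3. C_x = 3  [C = 2·N−B = 2·(10, 13/2)−(17, 3)]
4. C_y = 10  [C = 2·N−B = 2·(10, 13/2)−(17, 3)]
   so C = (3, 10)

C = (3, 10)
M = (15, 23/2)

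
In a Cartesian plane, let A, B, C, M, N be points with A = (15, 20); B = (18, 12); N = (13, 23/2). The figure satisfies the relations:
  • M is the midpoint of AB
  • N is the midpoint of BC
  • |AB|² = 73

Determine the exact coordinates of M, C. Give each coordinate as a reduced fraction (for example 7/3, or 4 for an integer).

1. M_x = 33/2  [2·M = A+B = (15, 20)+(18, 12)]
2. M_y = 16  [2·M = A+B = (15, 20)+(18, 12)]
   so M = (33/2, 16)
3. C_x = 8  [C = 2·N−B = 2·(13, 23/2)−(18, 12)]
4. C_y = 11  [C = 2·N−B = 2·(13, 23/2)−(18, 12)]
   so C = (8, 11)

M = (33/2, 16)
C = (8, 11)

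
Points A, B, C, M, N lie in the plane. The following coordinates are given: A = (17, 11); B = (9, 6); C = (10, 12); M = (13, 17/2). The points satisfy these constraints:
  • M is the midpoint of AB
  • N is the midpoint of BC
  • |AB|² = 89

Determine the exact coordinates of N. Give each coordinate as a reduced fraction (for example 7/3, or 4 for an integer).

N = (19/2, 9)

1. N_x = 19/2  [2·N = B+C = (9, 6)+(10, 12)]
2. N_y = 9  [2·N = B+C = (9, 6)+(10, 12)]
   so N = (19/2, 9)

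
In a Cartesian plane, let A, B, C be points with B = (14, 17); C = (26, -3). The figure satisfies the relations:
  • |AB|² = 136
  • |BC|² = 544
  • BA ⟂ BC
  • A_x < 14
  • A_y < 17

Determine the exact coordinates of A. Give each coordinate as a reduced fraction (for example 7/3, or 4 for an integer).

A = (4, 11)

1. A_x = 4  [[BA ⟂ BC ⇒ 12x-20y+172=0] ∩ [|A−(14, 17)|²=136]]
2. A_y = 11  [[BA ⟂ BC ⇒ 12x-20y+172=0] ∩ [|A−(14, 17)|²=136]]
   so A = (4, 11)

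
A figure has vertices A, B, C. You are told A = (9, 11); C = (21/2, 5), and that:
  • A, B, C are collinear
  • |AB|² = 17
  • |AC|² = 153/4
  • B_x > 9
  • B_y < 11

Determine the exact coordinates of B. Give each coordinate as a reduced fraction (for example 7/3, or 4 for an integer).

1. B_x = 10  [[A, B, C are collinear ⇒ -6x-3/2y+141/2=0] ∩ [|B−(9, 11)|²=17]]
2. B_y = 7  [[A, B, C are collinear ⇒ -6x-3/2y+141/2=0] ∩ [|B−(9, 11)|²=17]]
   so B = (10, 7)

B = (10, 7)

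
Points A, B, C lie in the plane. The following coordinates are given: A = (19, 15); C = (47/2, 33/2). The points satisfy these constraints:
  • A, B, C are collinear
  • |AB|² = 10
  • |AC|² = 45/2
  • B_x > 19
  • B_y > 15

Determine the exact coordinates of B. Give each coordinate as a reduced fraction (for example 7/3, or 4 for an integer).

1. B_x = 22  [[A, B, C are collinear ⇒ 3/2x-9/2y+39=0] ∩ [|B−(19, 15)|²=10]]
2. B_y = 16  [[A, B, C are collinear ⇒ 3/2x-9/2y+39=0] ∩ [|B−(19, 15)|²=10]]
   so B = (22, 16)

B = (22, 16)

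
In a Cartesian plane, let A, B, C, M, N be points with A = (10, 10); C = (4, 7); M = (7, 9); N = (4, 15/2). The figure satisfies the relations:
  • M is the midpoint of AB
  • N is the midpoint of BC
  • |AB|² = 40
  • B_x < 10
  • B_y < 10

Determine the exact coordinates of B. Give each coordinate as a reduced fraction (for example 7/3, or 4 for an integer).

B = (4, 8)

1. B_x = 4  [B = 2·M−A = 2·(7, 9)−(10, 10)]
2. B_y = 8  [B = 2·M−A = 2·(7, 9)−(10, 10)]
   so B = (4, 8)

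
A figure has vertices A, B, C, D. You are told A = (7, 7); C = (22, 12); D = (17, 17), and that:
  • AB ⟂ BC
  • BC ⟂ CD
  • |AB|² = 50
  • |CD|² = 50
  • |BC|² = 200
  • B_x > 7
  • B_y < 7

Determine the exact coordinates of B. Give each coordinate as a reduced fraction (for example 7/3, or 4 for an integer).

1. B_x = 12  [[BC ⟂ CD ⇒ 5x-5y-50=0] ∩ [|B−(7, 7)|²=50]]
2. B_y = 2  [[BC ⟂ CD ⇒ 5x-5y-50=0] ∩ [|B−(7, 7)|²=50]]
   so B = (12, 2)

B = (12, 2)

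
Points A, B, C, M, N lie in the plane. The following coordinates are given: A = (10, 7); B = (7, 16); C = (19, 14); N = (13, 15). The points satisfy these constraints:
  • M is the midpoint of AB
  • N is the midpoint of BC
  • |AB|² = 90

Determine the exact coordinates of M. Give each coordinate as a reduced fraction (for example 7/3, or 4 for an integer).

M = (17/2, 23/2)

1. M_x = 17/2  [2·M = A+B = (10, 7)+(7, 16)]
2. M_y = 23/2  [2·M = A+B = (10, 7)+(7, 16)]
   so M = (17/2, 23/2)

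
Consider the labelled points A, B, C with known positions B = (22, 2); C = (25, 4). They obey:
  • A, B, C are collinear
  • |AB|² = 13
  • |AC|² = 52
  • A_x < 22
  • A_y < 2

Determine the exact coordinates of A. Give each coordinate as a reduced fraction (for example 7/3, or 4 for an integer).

A = (19, 0)

1. A_x = 19  [[A, B, C are collinear ⇒ -2x+3y+38=0] ∩ [|A−(22, 2)|²=13]]
2. A_y = 0  [[A, B, C are collinear ⇒ -2x+3y+38=0] ∩ [|A−(22, 2)|²=13]]
   so A = (19, 0)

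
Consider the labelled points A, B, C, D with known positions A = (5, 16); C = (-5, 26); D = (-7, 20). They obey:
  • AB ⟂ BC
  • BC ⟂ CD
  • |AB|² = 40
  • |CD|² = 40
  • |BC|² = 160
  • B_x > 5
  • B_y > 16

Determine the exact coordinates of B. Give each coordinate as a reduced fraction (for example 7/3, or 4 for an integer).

B = (7, 22)

1. B_x = 7  [[BC ⟂ CD ⇒ 2x+6y-146=0] ∩ [|B−(5, 16)|²=40]]
2. B_y = 22  [[BC ⟂ CD ⇒ 2x+6y-146=0] ∩ [|B−(5, 16)|²=40]]
   so B = (7, 22)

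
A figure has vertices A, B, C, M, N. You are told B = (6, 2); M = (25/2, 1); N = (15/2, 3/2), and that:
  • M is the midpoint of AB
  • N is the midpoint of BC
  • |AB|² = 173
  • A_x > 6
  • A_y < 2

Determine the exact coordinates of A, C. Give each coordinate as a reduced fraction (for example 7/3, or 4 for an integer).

A = (19, 0)
C = (9, 1)

1. A_x = 19  [A = 2·M−B = 2·(25/2, 1)−(6, 2)]
2. A_y = 0  [A = 2·M−B = 2·(25/2, 1)−(6, 2)]
   so A = (19, 0)
3. C_x = 9  [C = 2·N−B = 2·(15/2, 3/2)−(6, 2)]
4. C_y = 1  [C = 2·N−B = 2·(15/2, 3/2)−(6, 2)]
   so C = (9, 1)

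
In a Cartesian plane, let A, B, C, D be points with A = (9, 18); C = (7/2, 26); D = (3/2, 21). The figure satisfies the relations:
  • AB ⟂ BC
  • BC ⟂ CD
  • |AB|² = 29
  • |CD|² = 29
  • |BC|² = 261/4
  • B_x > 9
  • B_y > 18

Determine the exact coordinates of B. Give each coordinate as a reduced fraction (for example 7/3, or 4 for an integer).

1. B_x = 11  [[BC ⟂ CD ⇒ 2x+5y-137=0] ∩ [|B−(9, 18)|²=29]]
2. B_y = 23  [[BC ⟂ CD ⇒ 2x+5y-137=0] ∩ [|B−(9, 18)|²=29]]
   so B = (11, 23)

B = (11, 23)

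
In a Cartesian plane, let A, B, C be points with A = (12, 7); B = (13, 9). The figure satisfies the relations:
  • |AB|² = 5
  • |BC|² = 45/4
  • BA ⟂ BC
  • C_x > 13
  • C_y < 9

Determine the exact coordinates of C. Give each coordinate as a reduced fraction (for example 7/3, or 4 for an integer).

C = (16, 15/2)

1. C_x = 16  [[BA ⟂ BC ⇒ -1x-2y+31=0] ∩ [|C−(13, 9)|²=45/4]]
2. C_y = 15/2  [[BA ⟂ BC ⇒ -1x-2y+31=0] ∩ [|C−(13, 9)|²=45/4]]
   so C = (16, 15/2)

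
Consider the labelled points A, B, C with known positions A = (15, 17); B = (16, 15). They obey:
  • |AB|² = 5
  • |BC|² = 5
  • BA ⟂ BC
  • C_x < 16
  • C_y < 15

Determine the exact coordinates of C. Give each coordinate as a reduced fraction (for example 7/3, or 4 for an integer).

1. C_x = 14  [[BA ⟂ BC ⇒ -1x+2y-14=0] ∩ [|C−(16, 15)|²=5]]
2. C_y = 14  [[BA ⟂ BC ⇒ -1x+2y-14=0] ∩ [|C−(16, 15)|²=5]]
   so C = (14, 14)

C = (14, 14)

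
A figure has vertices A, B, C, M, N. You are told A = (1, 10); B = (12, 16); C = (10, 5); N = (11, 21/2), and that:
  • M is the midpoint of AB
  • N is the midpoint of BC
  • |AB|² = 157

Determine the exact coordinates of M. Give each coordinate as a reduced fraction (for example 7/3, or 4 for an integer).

M = (13/2, 13)

1. M_x = 13/2  [2·M = A+B = (1, 10)+(12, 16)]
2. M_y = 13  [2·M = A+B = (1, 10)+(12, 16)]
   so M = (13/2, 13)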